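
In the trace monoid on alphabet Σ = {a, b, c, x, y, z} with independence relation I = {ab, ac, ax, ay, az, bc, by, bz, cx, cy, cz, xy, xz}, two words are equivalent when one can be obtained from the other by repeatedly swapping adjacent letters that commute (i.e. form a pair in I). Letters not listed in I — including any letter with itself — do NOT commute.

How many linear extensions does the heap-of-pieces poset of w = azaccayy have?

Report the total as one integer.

0(a) covers ∅
1(z) covers ∅
2(a) covers 0:a
3(c) covers ∅
4(c) covers 3:c
5(a) covers 2:a
6(y) covers 1:z
7(y) covers 6:y
floor of heap: 0:a, 1:z, 3:c
completions by unplaced set U, small U first (add the entries for U minus each lowest piece of U):
  |U|=1: {4}:1  {5}:1  {7}:1
  |U|=2: {2,5}:1  {3,4}:1  {4,5}:2  {4,7}:2  {5,7}:2  {6,7}:1
  |U|=3: {0,2,5}:1  {1,6,7}:1  {2,4,5}:3  {2,5,7}:3  {3,4,5}:3  {3,4,7}:3  {4,5,7}:6  {4,6,7}:3  {5,6,7}:3
  |U|=4: {0,2,4,5}:4  {0,2,5,7}:4  {1,4,6,7}:4  {1,5,6,7}:4  {2,3,4,5}:6  {2,4,5,7}:12  {2,5,6,7}:6  {3,4,5,7}:12  {3,4,6,7}:6  {4,5,6,7}:12
  |U|=5: {0,2,3,4,5}:10  {0,2,4,5,7}:20  {0,2,5,6,7}:10  {1,2,5,6,7}:10  {1,3,4,6,7}:10  {1,4,5,6,7}:20  {2,3,4,5,7}:30  {2,4,5,6,7}:30  {3,4,5,6,7}:30
  |U|=6: {0,1,2,5,6,7}:20  {0,2,3,4,5,7}:60  {0,2,4,5,6,7}:60  {1,2,4,5,6,7}:60  {1,3,4,5,6,7}:60  {2,3,4,5,6,7}:90
  start at 0(a): 210
  start at 1(z): 210
  start at 3(c): 140
sum over floor = 560

560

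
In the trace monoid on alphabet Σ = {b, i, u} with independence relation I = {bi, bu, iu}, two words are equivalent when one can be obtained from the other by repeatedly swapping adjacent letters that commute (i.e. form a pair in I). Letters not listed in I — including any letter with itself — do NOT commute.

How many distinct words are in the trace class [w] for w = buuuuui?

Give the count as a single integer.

42

drop 0:b onto floor
drop 1:u onto floor
drop 2:u onto {1:u}
drop 3:u onto {2:u}
drop 4:u onto {3:u}
drop 5:u onto {4:u}
drop 6:i onto floor
ground layer = {0:b, 1:u, 6:i}
drop-orders for the pieces not yet dropped (sum over which currently-grounded one goes next):
  1 to go: {0} 1  {5} 1  {6} 1
  2 to go: {0,5} 2  {0,6} 2  {4,5} 1  {5,6} 2
  3 to go: {0,4,5} 3  {0,5,6} 6  {3,4,5} 1  {4,5,6} 3
  4 to go: {0,3,4,5} 4  {0,4,5,6} 12  {2,3,4,5} 1  {3,4,5,6} 4
  5 to go: {0,2,3,4,5} 5  {0,3,4,5,6} 20  {1,2,3,4,5} 1  {2,3,4,5,6} 5
  if 0:b drops first: 6 orders
  if 1:u drops first: 30 orders
  if 6:i drops first: 6 orders
heap linearizations: 42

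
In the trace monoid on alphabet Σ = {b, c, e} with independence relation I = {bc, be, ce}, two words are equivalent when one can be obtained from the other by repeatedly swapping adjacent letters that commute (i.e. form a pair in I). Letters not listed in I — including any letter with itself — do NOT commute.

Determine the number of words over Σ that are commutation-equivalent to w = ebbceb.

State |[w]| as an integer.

60

drop 0:e onto floor
drop 1:b onto floor
drop 2:b onto {1:b}
drop 3:c onto floor
drop 4:e onto {0:e}
drop 5:b onto {2:b}
ground layer = {0:e, 1:b, 3:c}
drop-orders for the pieces not yet dropped (sum over which currently-grounded one goes next):
  1 to go: {3} 1  {4} 1  {5} 1
  2 to go: {0,4} 1  {2,5} 1  {3,4} 2  {3,5} 2  {4,5} 2
  3 to go: {0,3,4} 3  {0,4,5} 3  {1,2,5} 1  {2,3,5} 3  {2,4,5} 3  {3,4,5} 6
  4 to go: {0,2,4,5} 6  {0,3,4,5} 12  {1,2,3,5} 4  {1,2,4,5} 4  {2,3,4,5} 12
  if 0:e drops first: 20 orders
  if 1:b drops first: 30 orders
  if 3:c drops first: 10 orders
heap linearizations: 60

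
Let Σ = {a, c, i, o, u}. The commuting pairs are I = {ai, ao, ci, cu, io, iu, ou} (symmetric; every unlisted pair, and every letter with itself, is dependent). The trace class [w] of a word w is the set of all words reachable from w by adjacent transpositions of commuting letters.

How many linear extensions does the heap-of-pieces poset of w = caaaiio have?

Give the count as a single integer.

drop 0:c onto floor
drop 1:a onto {0:c}
drop 2:a onto {1:a}
drop 3:a onto {2:a}
drop 4:i onto floor
drop 5:i onto {4:i}
drop 6:o onto {0:c}
ground layer = {0:c, 4:i}
drop-orders for the pieces not yet dropped (sum over which currently-grounded one goes next):
  1 to go: {3} 1  {5} 1  {6} 1
  2 to go: {2,3} 1  {3,5} 2  {3,6} 2  {4,5} 1  {5,6} 2
  3 to go: {1,2,3} 1  {2,3,5} 3  {2,3,6} 3  {3,4,5} 3  {3,5,6} 6  {4,5,6} 3
  4 to go: {1,2,3,5} 4  {1,2,3,6} 4  {2,3,4,5} 6  {2,3,5,6} 12  {3,4,5,6} 12
  5 to go: {0,1,2,3,6} 4  {1,2,3,4,5} 10  {1,2,3,5,6} 20  {2,3,4,5,6} 30
  if 0:c drops first: 60 orders
  if 4:i drops first: 24 orders
heap linearizations: 84

84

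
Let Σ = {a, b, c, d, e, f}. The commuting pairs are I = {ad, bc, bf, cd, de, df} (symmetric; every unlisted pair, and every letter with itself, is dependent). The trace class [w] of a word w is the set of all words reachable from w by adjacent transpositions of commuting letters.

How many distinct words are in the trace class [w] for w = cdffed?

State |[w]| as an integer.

piece 0:c — minimal
piece 1:d — minimal
piece 2:f rests on {0:c}
piece 3:f rests on {2:f}
piece 4:e rests on {3:f}
piece 5:d rests on {1:d}
minimal pieces: {0:c, 1:d}
ways to finish when only these pieces remain (= sum over removing one remaining piece with nothing left below it):
  1 left: {4}→1  {5}→1
  2 left: {1,5}→1  {3,4}→1  {4,5}→2
  3 left: {1,4,5}→3  {2,3,4}→1  {3,4,5}→3
  4 left: {0,2,3,4}→1  {1,3,4,5}→6  {2,3,4,5}→4
  placing 0:c first → 10 extensions
  placing 1:d first → 5 extensions
total linear extensions = 15

15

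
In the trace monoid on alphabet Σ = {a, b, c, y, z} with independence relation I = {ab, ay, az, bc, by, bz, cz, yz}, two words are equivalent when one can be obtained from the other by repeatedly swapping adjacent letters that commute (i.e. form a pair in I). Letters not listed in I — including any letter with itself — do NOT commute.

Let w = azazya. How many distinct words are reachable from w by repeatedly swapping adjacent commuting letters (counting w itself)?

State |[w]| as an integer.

60

#0=a has no predecessor
#1=z has no predecessor
#2=a depends on [0:a]
#3=z depends on [1:z]
#4=y has no predecessor
#5=a depends on [2:a]
sources: [0:a, 1:z, 4:y]
N(rest) = Σ N(rest − s) over sources s of rest; N(one piece) = 1:
  size 1 → [3]=1  [4]=1  [5]=1
  size 2 → [1,3]=1  [2,5]=1  [3,4]=2  [3,5]=2  [4,5]=2
  size 3 → [0,2,5]=1  [1,3,4]=3  [1,3,5]=3  [2,3,5]=3  [2,4,5]=3  [3,4,5]=6
  size 4 → [0,2,3,5]=4  [0,2,4,5]=4  [1,2,3,5]=6  [1,3,4,5]=12  [2,3,4,5]=12
  first=0(a) contributes 30
  first=1(z) contributes 20
  first=4(y) contributes 10
|[w]| = 60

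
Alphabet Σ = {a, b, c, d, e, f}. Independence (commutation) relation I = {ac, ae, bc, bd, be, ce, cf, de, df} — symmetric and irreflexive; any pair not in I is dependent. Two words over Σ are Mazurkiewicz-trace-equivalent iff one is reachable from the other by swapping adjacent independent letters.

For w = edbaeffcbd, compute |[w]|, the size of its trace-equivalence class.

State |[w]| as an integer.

#0=e has no predecessor
#1=d has no predecessor
#2=b has no predecessor
#3=a depends on [1:d, 2:b]
#4=e depends on [0:e]
#5=f depends on [3:a, 4:e]
#6=f depends on [5:f]
#7=c depends on [1:d]
#8=b depends on [6:f]
#9=d depends on [3:a, 7:c]
sources: [0:e, 1:d, 2:b]
N(rest) = Σ N(rest − s) over sources s of rest; N(one piece) = 1:
  size 1 → [8]=1  [9]=1
  size 2 → [6,8]=1  [7,9]=1  [8,9]=2
  size 3 → [5,6,8]=1  [6,8,9]=3  [7,8,9]=3
  size 4 → [4,5,6,8]=1  [5,6,8,9]=4  [6,7,8,9]=6
  size 5 → [0,4,5,6,8]=1  [3,5,6,8,9]=4  [4,5,6,8,9]=5  [5,6,7,8,9]=10
  size 6 → [0,4,5,6,8,9]=6  [2,3,5,6,8,9]=4  [3,4,5,6,8,9]=9  [3,5,6,7,8,9]=14  [4,5,6,7,8,9]=15
  size 7 → [0,3,4,5,6,8,9]=15  [0,4,5,6,7,8,9]=21  [1,3,5,6,7,8,9]=14  [2,3,4,5,6,8,9]=13  [2,3,5,6,7,8,9]=18  [3,4,5,6,7,8,9]=38
  size 8 → [0,2,3,4,5,6,8,9]=28  [0,3,4,5,6,7,8,9]=74  [1,2,3,5,6,7,8,9]=32  [1,3,4,5,6,7,8,9]=52  [2,3,4,5,6,7,8,9]=69
  first=0(e) contributes 153
  first=1(d) contributes 171
  first=2(b) contributes 126
|[w]| = 450

450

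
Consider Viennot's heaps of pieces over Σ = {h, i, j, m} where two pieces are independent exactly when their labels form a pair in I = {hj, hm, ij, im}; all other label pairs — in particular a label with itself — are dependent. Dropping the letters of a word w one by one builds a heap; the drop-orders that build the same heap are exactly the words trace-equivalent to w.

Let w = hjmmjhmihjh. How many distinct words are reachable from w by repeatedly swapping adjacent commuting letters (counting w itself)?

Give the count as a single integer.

462

piece 0:h — minimal
piece 1:j — minimal
piece 2:m rests on {1:j}
piece 3:m rests on {2:m}
piece 4:j rests on {3:m}
piece 5:h rests on {0:h}
piece 6:m rests on {4:j}
piece 7:i rests on {5:h}
piece 8:h rests on {7:i}
piece 9:j rests on {6:m}
piece 10:h rests on {8:h}
minimal pieces: {0:h, 1:j}
ways to finish when only these pieces remain (= sum over removing one remaining piece with nothing left below it):
  1 left: {9}→1  {10}→1
  2 left: {6,9}→1  {8,10}→1  {9,10}→2
  3 left: {4,6,9}→1  {6,9,10}→3  {7,8,10}→1  {8,9,10}→3
  4 left: {3,4,6,9}→1  {4,6,9,10}→4  {5,7,8,10}→1  {6,8,9,10}→6  {7,8,9,10}→4
  5 left: {0,5,7,8,10}→1  {2,3,4,6,9}→1  {3,4,6,9,10}→5  {4,6,8,9,10}→10  {5,7,8,9,10}→5  {6,7,8,9,10}→10
  6 left: {0,5,7,8,9,10}→6  {1,2,3,4,6,9}→1  {2,3,4,6,9,10}→6  {3,4,6,8,9,10}→15  {4,6,7,8,9,10}→20  {5,6,7,8,9,10}→15
  7 left: {0,5,6,7,8,9,10}→21  {1,2,3,4,6,9,10}→7  {2,3,4,6,8,9,10}→21  {3,4,6,7,8,9,10}→35  {4,5,6,7,8,9,10}→35
  8 left: {0,4,5,6,7,8,9,10}→56  {1,2,3,4,6,8,9,10}→28  {2,3,4,6,7,8,9,10}→56  {3,4,5,6,7,8,9,10}→70
  9 left: {0,3,4,5,6,7,8,9,10}→126  {1,2,3,4,6,7,8,9,10}→84  {2,3,4,5,6,7,8,9,10}→126
  placing 0:h first → 210 extensions
  placing 1:j first → 252 extensions
total linear extensions = 462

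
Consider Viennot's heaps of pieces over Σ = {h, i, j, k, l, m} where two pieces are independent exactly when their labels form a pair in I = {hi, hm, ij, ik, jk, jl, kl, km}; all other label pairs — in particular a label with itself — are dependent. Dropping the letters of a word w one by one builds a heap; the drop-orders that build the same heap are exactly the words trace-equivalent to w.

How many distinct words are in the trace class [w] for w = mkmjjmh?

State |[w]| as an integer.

0(m) covers ∅
1(k) covers ∅
2(m) covers 0:m
3(j) covers 2:m
4(j) covers 3:j
5(m) covers 4:j
6(h) covers 1:k, 4:j
floor of heap: 0:m, 1:k
completions by unplaced set U, small U first (add the entries for U minus each lowest piece of U):
  |U|=1: {5}:1  {6}:1
  |U|=2: {1,6}:1  {5,6}:2
  |U|=3: {1,5,6}:3  {4,5,6}:2
  |U|=4: {1,4,5,6}:5  {3,4,5,6}:2
  |U|=5: {1,3,4,5,6}:7  {2,3,4,5,6}:2
  start at 0(m): 9
  start at 1(k): 2
sum over floor = 11

11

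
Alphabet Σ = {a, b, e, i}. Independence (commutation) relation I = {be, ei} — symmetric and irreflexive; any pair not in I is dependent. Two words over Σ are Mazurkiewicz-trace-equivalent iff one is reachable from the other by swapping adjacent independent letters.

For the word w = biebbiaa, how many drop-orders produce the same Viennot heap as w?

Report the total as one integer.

6

#0=b has no predecessor
#1=i depends on [0:b]
#2=e has no predecessor
#3=b depends on [1:i]
#4=b depends on [3:b]
#5=i depends on [4:b]
#6=a depends on [2:e, 5:i]
#7=a depends on [6:a]
sources: [0:b, 2:e]
N(rest) = Σ N(rest − s) over sources s of rest; N(one piece) = 1:
  size 1 → [7]=1
  size 2 → [6,7]=1
  size 3 → [2,6,7]=1  [5,6,7]=1
  size 4 → [2,5,6,7]=2  [4,5,6,7]=1
  size 5 → [2,4,5,6,7]=3  [3,4,5,6,7]=1
  size 6 → [1,3,4,5,6,7]=1  [2,3,4,5,6,7]=4
  first=0(b) contributes 5
  first=2(e) contributes 1
|[w]| = 6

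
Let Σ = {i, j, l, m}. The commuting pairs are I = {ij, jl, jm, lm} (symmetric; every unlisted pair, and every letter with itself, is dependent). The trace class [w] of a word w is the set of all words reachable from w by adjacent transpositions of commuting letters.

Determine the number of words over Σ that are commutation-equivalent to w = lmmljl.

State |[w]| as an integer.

60

0(l) covers ∅
1(m) covers ∅
2(m) covers 1:m
3(l) covers 0:l
4(j) covers ∅
5(l) covers 3:l
floor of heap: 0:l, 1:m, 4:j
completions by unplaced set U, small U first (add the entries for U minus each lowest piece of U):
  |U|=1: {2}:1  {4}:1  {5}:1
  |U|=2: {1,2}:1  {2,4}:2  {2,5}:2  {3,5}:1  {4,5}:2
  |U|=3: {0,3,5}:1  {1,2,4}:3  {1,2,5}:3  {2,3,5}:3  {2,4,5}:6  {3,4,5}:3
  |U|=4: {0,2,3,5}:4  {0,3,4,5}:4  {1,2,3,5}:6  {1,2,4,5}:12  {2,3,4,5}:12
  start at 0(l): 30
  start at 1(m): 20
  start at 4(j): 10
sum over floor = 60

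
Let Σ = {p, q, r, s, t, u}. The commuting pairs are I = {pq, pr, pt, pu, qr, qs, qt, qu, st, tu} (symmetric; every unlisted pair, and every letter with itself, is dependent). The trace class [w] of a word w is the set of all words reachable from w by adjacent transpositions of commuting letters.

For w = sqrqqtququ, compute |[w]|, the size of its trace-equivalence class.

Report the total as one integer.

756

#0=s has no predecessor
#1=q has no predecessor
#2=r depends on [0:s]
#3=q depends on [1:q]
#4=q depends on [3:q]
#5=t depends on [2:r]
#6=q depends on [4:q]
#7=u depends on [2:r]
#8=q depends on [6:q]
#9=u depends on [7:u]
sources: [0:s, 1:q]
N(rest) = Σ N(rest − s) over sources s of rest; N(one piece) = 1:
  size 1 → [5]=1  [8]=1  [9]=1
  size 2 → [5,8]=2  [5,9]=2  [6,8]=1  [7,9]=1  [8,9]=2
  size 3 → [4,6,8]=1  [5,6,8]=3  [5,7,9]=3  [5,8,9]=6  [6,8,9]=3  [7,8,9]=3
  size 4 → [2,5,7,9]=3  [3,4,6,8]=1  [4,5,6,8]=4  [4,6,8,9]=4  [5,6,8,9]=12  [5,7,8,9]=12  [6,7,8,9]=6
  size 5 → [0,2,5,7,9]=3  [1,3,4,6,8]=1  [2,5,7,8,9]=15  [3,4,5,6,8]=5  [3,4,6,8,9]=5  [4,5,6,8,9]=20  [4,6,7,8,9]=10  [5,6,7,8,9]=30
  size 6 → [0,2,5,7,8,9]=18  [1,3,4,5,6,8]=6  [1,3,4,6,8,9]=6  [2,5,6,7,8,9]=45  [3,4,5,6,8,9]=30  [3,4,6,7,8,9]=15  [4,5,6,7,8,9]=60
  size 7 → [0,2,5,6,7,8,9]=63  [1,3,4,5,6,8,9]=42  [1,3,4,6,7,8,9]=21  [2,4,5,6,7,8,9]=105  [3,4,5,6,7,8,9]=105
  size 8 → [0,2,4,5,6,7,8,9]=168  [1,3,4,5,6,7,8,9]=168  [2,3,4,5,6,7,8,9]=210
  first=0(s) contributes 378
  first=1(q) contributes 378
|[w]| = 756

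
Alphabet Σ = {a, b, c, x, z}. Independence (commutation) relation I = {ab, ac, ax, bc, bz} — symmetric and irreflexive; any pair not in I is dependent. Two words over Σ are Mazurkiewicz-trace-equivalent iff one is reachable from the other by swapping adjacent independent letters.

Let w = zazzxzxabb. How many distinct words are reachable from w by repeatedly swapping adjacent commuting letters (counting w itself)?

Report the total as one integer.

#0=z has no predecessor
#1=a depends on [0:z]
#2=z depends on [1:a]
#3=z depends on [2:z]
#4=x depends on [3:z]
#5=z depends on [4:x]
#6=x depends on [5:z]
#7=a depends on [5:z]
#8=b depends on [6:x]
#9=b depends on [8:b]
sources: [0:z]
N(rest) = Σ N(rest − s) over sources s of rest; N(one piece) = 1:
  size 1 → [7]=1  [9]=1
  size 2 → [7,9]=2  [8,9]=1
  size 3 → [6,8,9]=1  [7,8,9]=3
  size 4 → [6,7,8,9]=4
  size 5 → [5,6,7,8,9]=4
  size 6 → [4,5,6,7,8,9]=4
  size 7 → [3,4,5,6,7,8,9]=4
  size 8 → [2,3,4,5,6,7,8,9]=4
  first=0(z) contributes 4

4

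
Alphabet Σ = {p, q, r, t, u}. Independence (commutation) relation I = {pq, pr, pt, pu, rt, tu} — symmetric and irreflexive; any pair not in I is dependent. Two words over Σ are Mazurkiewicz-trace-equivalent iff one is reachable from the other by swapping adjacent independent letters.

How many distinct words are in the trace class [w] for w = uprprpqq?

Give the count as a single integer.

#0=u has no predecessor
#1=p has no predecessor
#2=r depends on [0:u]
#3=p depends on [1:p]
#4=r depends on [2:r]
#5=p depends on [3:p]
#6=q depends on [4:r]
#7=q depends on [6:q]
sources: [0:u, 1:p]
N(rest) = Σ N(rest − s) over sources s of rest; N(one piece) = 1:
  size 1 → [5]=1  [7]=1
  size 2 → [3,5]=1  [5,7]=2  [6,7]=1
  size 3 → [1,3,5]=1  [3,5,7]=3  [4,6,7]=1  [5,6,7]=3
  size 4 → [1,3,5,7]=4  [2,4,6,7]=1  [3,5,6,7]=6  [4,5,6,7]=4
  size 5 → [0,2,4,6,7]=1  [1,3,5,6,7]=10  [2,4,5,6,7]=5  [3,4,5,6,7]=10
  size 6 → [0,2,4,5,6,7]=6  [1,3,4,5,6,7]=20  [2,3,4,5,6,7]=15
  first=0(u) contributes 35
  first=1(p) contributes 21
|[w]| = 56

56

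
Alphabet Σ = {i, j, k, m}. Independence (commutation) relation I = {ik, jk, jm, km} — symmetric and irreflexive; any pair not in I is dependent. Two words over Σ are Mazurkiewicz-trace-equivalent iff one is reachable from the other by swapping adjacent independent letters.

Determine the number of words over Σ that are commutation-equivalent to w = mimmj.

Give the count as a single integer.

3

piece 0:m — minimal
piece 1:i rests on {0:m}
piece 2:m rests on {1:i}
piece 3:m rests on {2:m}
piece 4:j rests on {1:i}
minimal pieces: {0:m}
ways to finish when only these pieces remain (= sum over removing one remaining piece with nothing left below it):
  1 left: {3}→1  {4}→1
  2 left: {2,3}→1  {3,4}→2
  3 left: {2,3,4}→3
  placing 0:m first → 3 extensions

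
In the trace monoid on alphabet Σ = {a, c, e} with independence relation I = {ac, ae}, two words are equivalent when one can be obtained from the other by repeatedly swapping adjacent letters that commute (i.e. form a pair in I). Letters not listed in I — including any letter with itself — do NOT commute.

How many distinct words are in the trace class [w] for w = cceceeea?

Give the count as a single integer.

piece 0:c — minimal
piece 1:c rests on {0:c}
piece 2:e rests on {1:c}
piece 3:c rests on {2:e}
piece 4:e rests on {3:c}
piece 5:e rests on {4:e}
piece 6:e rests on {5:e}
piece 7:a — minimal
minimal pieces: {0:c, 7:a}
ways to finish when only these pieces remain (= sum over removing one remaining piece with nothing left below it):
  1 left: {6}→1  {7}→1
  2 left: {5,6}→1  {6,7}→2
  3 left: {4,5,6}→1  {5,6,7}→3
  4 left: {3,4,5,6}→1  {4,5,6,7}→4
  5 left: {2,3,4,5,6}→1  {3,4,5,6,7}→5
  6 left: {1,2,3,4,5,6}→1  {2,3,4,5,6,7}→6
  placing 0:c first → 7 extensions
  placing 7:a first → 1 extensions
total linear extensions = 8

8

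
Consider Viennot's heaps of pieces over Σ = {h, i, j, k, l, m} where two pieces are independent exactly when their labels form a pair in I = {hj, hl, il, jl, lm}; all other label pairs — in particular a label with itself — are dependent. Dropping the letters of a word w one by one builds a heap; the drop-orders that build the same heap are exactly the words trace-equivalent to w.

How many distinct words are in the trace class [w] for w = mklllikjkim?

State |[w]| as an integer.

piece 0:m — minimal
piece 1:k rests on {0:m}
piece 2:l rests on {1:k}
piece 3:l rests on {2:l}
piece 4:l rests on {3:l}
piece 5:i rests on {1:k}
piece 6:k rests on {4:l, 5:i}
piece 7:j rests on {6:k}
piece 8:k rests on {7:j}
piece 9:i rests on {8:k}
piece 10:m rests on {9:i}
minimal pieces: {0:m}
ways to finish when only these pieces remain (= sum over removing one remaining piece with nothing left below it):
  1 left: {10}→1
  2 left: {9,10}→1
  3 left: {8,9,10}→1
  4 left: {7,8,9,10}→1
  5 left: {6,7,8,9,10}→1
  6 left: {4,6,7,8,9,10}→1  {5,6,7,8,9,10}→1
  7 left: {3,4,6,7,8,9,10}→1  {4,5,6,7,8,9,10}→2
  8 left: {2,3,4,6,7,8,9,10}→1  {3,4,5,6,7,8,9,10}→3
  9 left: {2,3,4,5,6,7,8,9,10}→4
  placing 0:m first → 4 extensions

4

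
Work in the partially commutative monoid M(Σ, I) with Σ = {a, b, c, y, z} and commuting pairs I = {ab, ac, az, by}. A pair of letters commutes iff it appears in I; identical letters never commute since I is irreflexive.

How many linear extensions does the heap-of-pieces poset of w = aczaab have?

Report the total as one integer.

#0=a has no predecessor
#1=c has no predecessor
#2=z depends on [1:c]
#3=a depends on [0:a]
#4=a depends on [3:a]
#5=b depends on [2:z]
sources: [0:a, 1:c]
N(rest) = Σ N(rest − s) over sources s of rest; N(one piece) = 1:
  size 1 → [4]=1  [5]=1
  size 2 → [2,5]=1  [3,4]=1  [4,5]=2
  size 3 → [0,3,4]=1  [1,2,5]=1  [2,4,5]=3  [3,4,5]=3
  size 4 → [0,3,4,5]=4  [1,2,4,5]=4  [2,3,4,5]=6
  first=0(a) contributes 10
  first=1(c) contributes 10
|[w]| = 20

20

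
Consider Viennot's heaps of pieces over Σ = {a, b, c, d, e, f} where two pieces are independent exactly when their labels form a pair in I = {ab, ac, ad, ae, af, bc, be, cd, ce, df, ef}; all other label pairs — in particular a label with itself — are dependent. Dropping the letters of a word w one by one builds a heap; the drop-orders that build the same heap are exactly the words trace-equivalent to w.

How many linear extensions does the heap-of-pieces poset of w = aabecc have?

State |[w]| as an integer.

180

drop 0:a onto floor
drop 1:a onto {0:a}
drop 2:b onto floor
drop 3:e onto floor
drop 4:c onto floor
drop 5:c onto {4:c}
ground layer = {0:a, 2:b, 3:e, 4:c}
drop-orders for the pieces not yet dropped (sum over which currently-grounded one goes next):
  1 to go: {1} 1  {2} 1  {3} 1  {5} 1
  2 to go: {0,1} 1  {1,2} 2  {1,3} 2  {1,5} 2  {2,3} 2  {2,5} 2  {3,5} 2  {4,5} 1
  3 to go: {0,1,2} 3  {0,1,3} 3  {0,1,5} 3  {1,2,3} 6  {1,2,5} 6  {1,3,5} 6  {1,4,5} 3  {2,3,5} 6  {2,4,5} 3  {3,4,5} 3
  4 to go: {0,1,2,3} 12  {0,1,2,5} 12  {0,1,3,5} 12  {0,1,4,5} 6  {1,2,3,5} 24  {1,2,4,5} 12  {1,3,4,5} 12  {2,3,4,5} 12
  if 0:a drops first: 60 orders
  if 2:b drops first: 30 orders
  if 3:e drops first: 30 orders
  if 4:c drops first: 60 orders
heap linearizations: 180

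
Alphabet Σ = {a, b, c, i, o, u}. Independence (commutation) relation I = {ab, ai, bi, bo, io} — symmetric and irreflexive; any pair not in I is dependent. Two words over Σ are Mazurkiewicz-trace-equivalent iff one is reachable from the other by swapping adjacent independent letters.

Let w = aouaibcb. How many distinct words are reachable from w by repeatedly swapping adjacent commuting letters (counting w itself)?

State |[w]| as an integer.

6

piece 0:a — minimal
piece 1:o rests on {0:a}
piece 2:u rests on {1:o}
piece 3:a rests on {2:u}
piece 4:i rests on {2:u}
piece 5:b rests on {2:u}
piece 6:c rests on {3:a, 4:i, 5:b}
piece 7:b rests on {6:c}
minimal pieces: {0:a}
ways to finish when only these pieces remain (= sum over removing one remaining piece with nothing left below it):
  1 left: {7}→1
  2 left: {6,7}→1
  3 left: {3,6,7}→1  {4,6,7}→1  {5,6,7}→1
  4 left: {3,4,6,7}→2  {3,5,6,7}→2  {4,5,6,7}→2
  5 left: {3,4,5,6,7}→6
  6 left: {2,3,4,5,6,7}→6
  placing 0:a first → 6 extensions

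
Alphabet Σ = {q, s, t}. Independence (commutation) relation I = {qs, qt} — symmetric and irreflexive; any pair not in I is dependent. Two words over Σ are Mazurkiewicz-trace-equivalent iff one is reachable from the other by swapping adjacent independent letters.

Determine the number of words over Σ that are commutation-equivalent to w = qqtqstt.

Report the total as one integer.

drop 0:q onto floor
drop 1:q onto {0:q}
drop 2:t onto floor
drop 3:q onto {1:q}
drop 4:s onto {2:t}
drop 5:t onto {4:s}
drop 6:t onto {5:t}
ground layer = {0:q, 2:t}
drop-orders for the pieces not yet dropped (sum over which currently-grounded one goes next):
  1 to go: {3} 1  {6} 1
  2 to go: {1,3} 1  {3,6} 2  {5,6} 1
  3 to go: {0,1,3} 1  {1,3,6} 3  {3,5,6} 3  {4,5,6} 1
  4 to go: {0,1,3,6} 4  {1,3,5,6} 6  {2,4,5,6} 1  {3,4,5,6} 4
  5 to go: {0,1,3,5,6} 10  {1,3,4,5,6} 10  {2,3,4,5,6} 5
  if 0:q drops first: 15 orders
  if 2:t drops first: 20 orders
heap linearizations: 35

35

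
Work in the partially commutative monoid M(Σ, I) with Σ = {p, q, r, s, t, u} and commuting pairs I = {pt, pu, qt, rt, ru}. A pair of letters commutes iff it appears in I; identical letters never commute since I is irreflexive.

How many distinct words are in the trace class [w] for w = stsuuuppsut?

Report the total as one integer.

piece 0:s — minimal
piece 1:t rests on {0:s}
piece 2:s rests on {1:t}
piece 3:u rests on {2:s}
piece 4:u rests on {3:u}
piece 5:u rests on {4:u}
piece 6:p rests on {2:s}
piece 7:p rests on {6:p}
piece 8:s rests on {5:u, 7:p}
piece 9:u rests on {8:s}
piece 10:t rests on {9:u}
minimal pieces: {0:s}
ways to finish when only these pieces remain (= sum over removing one remaining piece with nothing left below it):
  1 left: {10}→1
  2 left: {9,10}→1
  3 left: {8,9,10}→1
  4 left: {5,8,9,10}→1  {7,8,9,10}→1
  5 left: {4,5,8,9,10}→1  {5,7,8,9,10}→2  {6,7,8,9,10}→1
  6 left: {3,4,5,8,9,10}→1  {4,5,7,8,9,10}→3  {5,6,7,8,9,10}→3
  7 left: {3,4,5,7,8,9,10}→4  {4,5,6,7,8,9,10}→6
  8 left: {3,4,5,6,7,8,9,10}→10
  9 left: {2,3,4,5,6,7,8,9,10}→10
  placing 0:s first → 10 extensions

10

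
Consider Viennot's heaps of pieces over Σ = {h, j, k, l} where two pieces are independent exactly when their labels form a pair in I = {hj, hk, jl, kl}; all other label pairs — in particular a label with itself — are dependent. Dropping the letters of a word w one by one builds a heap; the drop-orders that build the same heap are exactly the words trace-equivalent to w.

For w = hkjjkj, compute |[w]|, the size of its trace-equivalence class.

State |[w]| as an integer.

#0=h has no predecessor
#1=k has no predecessor
#2=j depends on [1:k]
#3=j depends on [2:j]
#4=k depends on [3:j]
#5=j depends on [4:k]
sources: [0:h, 1:k]
N(rest) = Σ N(rest − s) over sources s of rest; N(one piece) = 1:
  size 1 → [0]=1  [5]=1
  size 2 → [0,5]=2  [4,5]=1
  size 3 → [0,4,5]=3  [3,4,5]=1
  size 4 → [0,3,4,5]=4  [2,3,4,5]=1
  first=0(h) contributes 1
  first=1(k) contributes 5
|[w]| = 6

6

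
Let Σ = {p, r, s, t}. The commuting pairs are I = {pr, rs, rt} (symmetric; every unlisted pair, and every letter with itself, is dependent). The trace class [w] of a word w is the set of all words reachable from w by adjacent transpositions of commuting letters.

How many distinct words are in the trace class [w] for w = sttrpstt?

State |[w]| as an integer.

8

piece 0:s — minimal
piece 1:t rests on {0:s}
piece 2:t rests on {1:t}
piece 3:r — minimal
piece 4:p rests on {2:t}
piece 5:s rests on {4:p}
piece 6:t rests on {5:s}
piece 7:t rests on {6:t}
minimal pieces: {0:s, 3:r}
ways to finish when only these pieces remain (= sum over removing one remaining piece with nothing left below it):
  1 left: {3}→1  {7}→1
  2 left: {3,7}→2  {6,7}→1
  3 left: {3,6,7}→3  {5,6,7}→1
  4 left: {3,5,6,7}→4  {4,5,6,7}→1
  5 left: {2,4,5,6,7}→1  {3,4,5,6,7}→5
  6 left: {1,2,4,5,6,7}→1  {2,3,4,5,6,7}→6
  placing 0:s first → 7 extensions
  placing 3:r first → 1 extensions
total linear extensions = 8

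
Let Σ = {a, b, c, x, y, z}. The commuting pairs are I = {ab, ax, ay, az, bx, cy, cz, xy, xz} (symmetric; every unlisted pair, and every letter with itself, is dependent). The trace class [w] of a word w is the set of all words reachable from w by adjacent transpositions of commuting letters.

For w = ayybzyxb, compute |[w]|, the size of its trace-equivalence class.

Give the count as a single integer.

0(a) covers ∅
1(y) covers ∅
2(y) covers 1:y
3(b) covers 2:y
4(z) covers 3:b
5(y) covers 4:z
6(x) covers ∅
7(b) covers 5:y
floor of heap: 0:a, 1:y, 6:x
completions by unplaced set U, small U first (add the entries for U minus each lowest piece of U):
  |U|=1: {0}:1  {6}:1  {7}:1
  |U|=2: {0,6}:2  {0,7}:2  {5,7}:1  {6,7}:2
  |U|=3: {0,5,7}:3  {0,6,7}:6  {4,5,7}:1  {5,6,7}:3
  |U|=4: {0,4,5,7}:4  {0,5,6,7}:12  {3,4,5,7}:1  {4,5,6,7}:4
  |U|=5: {0,3,4,5,7}:5  {0,4,5,6,7}:20  {2,3,4,5,7}:1  {3,4,5,6,7}:5
  |U|=6: {0,2,3,4,5,7}:6  {0,3,4,5,6,7}:30  {1,2,3,4,5,7}:1  {2,3,4,5,6,7}:6
  start at 0(a): 7
  start at 1(y): 42
  start at 6(x): 7
sum over floor = 56

56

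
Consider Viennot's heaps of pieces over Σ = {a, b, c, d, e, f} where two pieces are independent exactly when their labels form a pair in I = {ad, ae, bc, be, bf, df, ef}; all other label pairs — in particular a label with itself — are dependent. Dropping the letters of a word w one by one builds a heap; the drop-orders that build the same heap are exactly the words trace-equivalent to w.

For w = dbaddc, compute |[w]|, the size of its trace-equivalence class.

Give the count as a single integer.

3

piece 0:d — minimal
piece 1:b rests on {0:d}
piece 2:a rests on {1:b}
piece 3:d rests on {1:b}
piece 4:d rests on {3:d}
piece 5:c rests on {2:a, 4:d}
minimal pieces: {0:d}
ways to finish when only these pieces remain (= sum over removing one remaining piece with nothing left below it):
  1 left: {5}→1
  2 left: {2,5}→1  {4,5}→1
  3 left: {2,4,5}→2  {3,4,5}→1
  4 left: {2,3,4,5}→3
  placing 0:d first → 3 extensions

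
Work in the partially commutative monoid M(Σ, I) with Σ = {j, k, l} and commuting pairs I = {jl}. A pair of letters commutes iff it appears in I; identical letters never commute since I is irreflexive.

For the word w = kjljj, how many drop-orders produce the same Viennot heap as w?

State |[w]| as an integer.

piece 0:k — minimal
piece 1:j rests on {0:k}
piece 2:l rests on {0:k}
piece 3:j rests on {1:j}
piece 4:j rests on {3:j}
minimal pieces: {0:k}
ways to finish when only these pieces remain (= sum over removing one remaining piece with nothing left below it):
  1 left: {2}→1  {4}→1
  2 left: {2,4}→2  {3,4}→1
  3 left: {1,3,4}→1  {2,3,4}→3
  placing 0:k first → 4 extensions

4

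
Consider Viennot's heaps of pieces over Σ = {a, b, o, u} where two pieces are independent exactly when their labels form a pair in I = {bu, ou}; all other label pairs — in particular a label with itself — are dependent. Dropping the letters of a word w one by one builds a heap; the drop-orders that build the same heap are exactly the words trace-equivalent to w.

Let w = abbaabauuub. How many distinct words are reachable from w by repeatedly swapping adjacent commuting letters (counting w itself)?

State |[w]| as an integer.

4

piece 0:a — minimal
piece 1:b rests on {0:a}
piece 2:b rests on {1:b}
piece 3:a rests on {2:b}
piece 4:a rests on {3:a}
piece 5:b rests on {4:a}
piece 6:a rests on {5:b}
piece 7:u rests on {6:a}
piece 8:u rests on {7:u}
piece 9:u rests on {8:u}
piece 10:b rests on {6:a}
minimal pieces: {0:a}
ways to finish when only these pieces remain (= sum over removing one remaining piece with nothing left below it):
  1 left: {9}→1  {10}→1
  2 left: {8,9}→1  {9,10}→2
  3 left: {7,8,9}→1  {8,9,10}→3
  4 left: {7,8,9,10}→4
  5 left: {6,7,8,9,10}→4
  6 left: {5,6,7,8,9,10}→4
  7 left: {4,5,6,7,8,9,10}→4
  8 left: {3,4,5,6,7,8,9,10}→4
  9 left: {2,3,4,5,6,7,8,9,10}→4
  placing 0:a first → 4 extensions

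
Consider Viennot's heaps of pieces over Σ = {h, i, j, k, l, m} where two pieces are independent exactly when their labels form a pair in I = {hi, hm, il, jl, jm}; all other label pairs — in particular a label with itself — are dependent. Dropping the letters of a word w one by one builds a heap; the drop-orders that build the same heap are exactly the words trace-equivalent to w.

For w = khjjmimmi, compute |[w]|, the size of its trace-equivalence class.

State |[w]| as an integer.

4

#0=k has no predecessor
#1=h depends on [0:k]
#2=j depends on [1:h]
#3=j depends on [2:j]
#4=m depends on [0:k]
#5=i depends on [3:j, 4:m]
#6=m depends on [5:i]
#7=m depends on [6:m]
#8=i depends on [7:m]
sources: [0:k]
N(rest) = Σ N(rest − s) over sources s of rest; N(one piece) = 1:
  size 1 → [8]=1
  size 2 → [7,8]=1
  size 3 → [6,7,8]=1
  size 4 → [5,6,7,8]=1
  size 5 → [3,5,6,7,8]=1  [4,5,6,7,8]=1
  size 6 → [2,3,5,6,7,8]=1  [3,4,5,6,7,8]=2
  size 7 → [1,2,3,5,6,7,8]=1  [2,3,4,5,6,7,8]=3
  first=0(k) contributes 4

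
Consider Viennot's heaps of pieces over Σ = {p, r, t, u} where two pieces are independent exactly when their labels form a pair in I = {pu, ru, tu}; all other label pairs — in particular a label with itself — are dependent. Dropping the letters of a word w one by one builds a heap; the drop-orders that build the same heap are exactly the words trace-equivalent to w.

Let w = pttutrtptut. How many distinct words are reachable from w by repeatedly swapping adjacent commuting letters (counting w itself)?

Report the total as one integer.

55

drop 0:p onto floor
drop 1:t onto {0:p}
drop 2:t onto {1:t}
drop 3:u onto floor
drop 4:t onto {2:t}
drop 5:r onto {4:t}
drop 6:t onto {5:r}
drop 7:p onto {6:t}
drop 8:t onto {7:p}
drop 9:u onto {3:u}
drop 10:t onto {8:t}
ground layer = {0:p, 3:u}
drop-orders for the pieces not yet dropped (sum over which currently-grounded one goes next):
  1 to go: {9} 1  {10} 1
  2 to go: {3,9} 1  {8,10} 1  {9,10} 2
  3 to go: {3,9,10} 3  {7,8,10} 1  {8,9,10} 3
  4 to go: {3,8,9,10} 6  {6,7,8,10} 1  {7,8,9,10} 4
  5 to go: {3,7,8,9,10} 10  {5,6,7,8,10} 1  {6,7,8,9,10} 5
  6 to go: {3,6,7,8,9,10} 15  {4,5,6,7,8,10} 1  {5,6,7,8,9,10} 6
  7 to go: {2,4,5,6,7,8,10} 1  {3,5,6,7,8,9,10} 21  {4,5,6,7,8,9,10} 7
  8 to go: {1,2,4,5,6,7,8,10} 1  {2,4,5,6,7,8,9,10} 8  {3,4,5,6,7,8,9,10} 28
  9 to go: {0,1,2,4,5,6,7,8,10} 1  {1,2,4,5,6,7,8,9,10} 9  {2,3,4,5,6,7,8,9,10} 36
  if 0:p drops first: 45 orders
  if 3:u drops first: 10 orders
heap linearizations: 55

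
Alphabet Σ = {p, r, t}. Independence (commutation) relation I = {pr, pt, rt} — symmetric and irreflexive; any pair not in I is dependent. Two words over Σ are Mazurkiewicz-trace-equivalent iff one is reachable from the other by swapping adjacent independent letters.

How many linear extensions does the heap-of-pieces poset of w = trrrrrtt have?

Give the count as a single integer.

56

drop 0:t onto floor
drop 1:r onto floor
drop 2:r onto {1:r}
drop 3:r onto {2:r}
drop 4:r onto {3:r}
drop 5:r onto {4:r}
drop 6:t onto {0:t}
drop 7:t onto {6:t}
ground layer = {0:t, 1:r}
drop-orders for the pieces not yet dropped (sum over which currently-grounded one goes next):
  1 to go: {5} 1  {7} 1
  2 to go: {4,5} 1  {5,7} 2  {6,7} 1
  3 to go: {0,6,7} 1  {3,4,5} 1  {4,5,7} 3  {5,6,7} 3
  4 to go: {0,5,6,7} 4  {2,3,4,5} 1  {3,4,5,7} 4  {4,5,6,7} 6
  5 to go: {0,4,5,6,7} 10  {1,2,3,4,5} 1  {2,3,4,5,7} 5  {3,4,5,6,7} 10
  6 to go: {0,3,4,5,6,7} 20  {1,2,3,4,5,7} 6  {2,3,4,5,6,7} 15
  if 0:t drops first: 21 orders
  if 1:r drops first: 35 orders
heap linearizations: 56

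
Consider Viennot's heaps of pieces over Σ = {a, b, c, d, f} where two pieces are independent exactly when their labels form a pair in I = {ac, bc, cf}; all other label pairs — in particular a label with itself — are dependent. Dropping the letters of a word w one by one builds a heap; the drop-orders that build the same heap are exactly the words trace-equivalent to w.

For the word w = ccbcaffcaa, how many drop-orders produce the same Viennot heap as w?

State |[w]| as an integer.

210

piece 0:c — minimal
piece 1:c rests on {0:c}
piece 2:b — minimal
piece 3:c rests on {1:c}
piece 4:a rests on {2:b}
piece 5:f rests on {4:a}
piece 6:f rests on {5:f}
piece 7:c rests on {3:c}
piece 8:a rests on {6:f}
piece 9:a rests on {8:a}
minimal pieces: {0:c, 2:b}
ways to finish when only these pieces remain (= sum over removing one remaining piece with nothing left below it):
  1 left: {7}→1  {9}→1
  2 left: {3,7}→1  {7,9}→2  {8,9}→1
  3 left: {1,3,7}→1  {3,7,9}→3  {6,8,9}→1  {7,8,9}→3
  4 left: {0,1,3,7}→1  {1,3,7,9}→4  {3,7,8,9}→6  {5,6,8,9}→1  {6,7,8,9}→4
  5 left: {0,1,3,7,9}→5  {1,3,7,8,9}→10  {3,6,7,8,9}→10  {4,5,6,8,9}→1  {5,6,7,8,9}→5
  6 left: {0,1,3,7,8,9}→15  {1,3,6,7,8,9}→20  {2,4,5,6,8,9}→1  {3,5,6,7,8,9}→15  {4,5,6,7,8,9}→6
  7 left: {0,1,3,6,7,8,9}→35  {1,3,5,6,7,8,9}→35  {2,4,5,6,7,8,9}→7  {3,4,5,6,7,8,9}→21
  8 left: {0,1,3,5,6,7,8,9}→70  {1,3,4,5,6,7,8,9}→56  {2,3,4,5,6,7,8,9}→28
  placing 0:c first → 84 extensions
  placing 2:b first → 126 extensions
total linear extensions = 210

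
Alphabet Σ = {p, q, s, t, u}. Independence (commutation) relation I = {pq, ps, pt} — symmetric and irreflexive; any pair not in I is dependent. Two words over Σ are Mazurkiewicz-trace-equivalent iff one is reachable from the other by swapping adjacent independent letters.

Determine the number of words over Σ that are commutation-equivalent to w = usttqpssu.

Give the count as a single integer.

7

drop 0:u onto floor
drop 1:s onto {0:u}
drop 2:t onto {1:s}
drop 3:t onto {2:t}
drop 4:q onto {3:t}
drop 5:p onto {0:u}
drop 6:s onto {4:q}
drop 7:s onto {6:s}
drop 8:u onto {5:p, 7:s}
ground layer = {0:u}
drop-orders for the pieces not yet dropped (sum over which currently-grounded one goes next):
  1 to go: {8} 1
  2 to go: {5,8} 1  {7,8} 1
  3 to go: {5,7,8} 2  {6,7,8} 1
  4 to go: {4,6,7,8} 1  {5,6,7,8} 3
  5 to go: {3,4,6,7,8} 1  {4,5,6,7,8} 4
  6 to go: {2,3,4,6,7,8} 1  {3,4,5,6,7,8} 5
  7 to go: {1,2,3,4,6,7,8} 1  {2,3,4,5,6,7,8} 6
  if 0:u drops first: 7 orders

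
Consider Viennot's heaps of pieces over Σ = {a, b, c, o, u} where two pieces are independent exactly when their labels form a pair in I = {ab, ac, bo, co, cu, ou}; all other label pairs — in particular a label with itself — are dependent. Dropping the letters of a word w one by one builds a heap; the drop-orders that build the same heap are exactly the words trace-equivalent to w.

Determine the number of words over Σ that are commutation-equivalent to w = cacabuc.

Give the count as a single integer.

25

0(c) covers ∅
1(a) covers ∅
2(c) covers 0:c
3(a) covers 1:a
4(b) covers 2:c
5(u) covers 3:a, 4:b
6(c) covers 4:b
floor of heap: 0:c, 1:a
completions by unplaced set U, small U first (add the entries for U minus each lowest piece of U):
  |U|=1: {5}:1  {6}:1
  |U|=2: {3,5}:1  {5,6}:2
  |U|=3: {1,3,5}:1  {3,5,6}:3  {4,5,6}:2
  |U|=4: {1,3,5,6}:4  {2,4,5,6}:2  {3,4,5,6}:5
  |U|=5: {0,2,4,5,6}:2  {1,3,4,5,6}:9  {2,3,4,5,6}:7
  start at 0(c): 16
  start at 1(a): 9
sum over floor = 25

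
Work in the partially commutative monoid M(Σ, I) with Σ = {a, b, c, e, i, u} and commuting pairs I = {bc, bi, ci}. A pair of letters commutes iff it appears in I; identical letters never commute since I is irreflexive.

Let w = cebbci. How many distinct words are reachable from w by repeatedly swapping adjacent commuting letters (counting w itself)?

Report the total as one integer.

12

#0=c has no predecessor
#1=e depends on [0:c]
#2=b depends on [1:e]
#3=b depends on [2:b]
#4=c depends on [1:e]
#5=i depends on [1:e]
sources: [0:c]
N(rest) = Σ N(rest − s) over sources s of rest; N(one piece) = 1:
  size 1 → [3]=1  [4]=1  [5]=1
  size 2 → [2,3]=1  [3,4]=2  [3,5]=2  [4,5]=2
  size 3 → [2,3,4]=3  [2,3,5]=3  [3,4,5]=6
  size 4 → [2,3,4,5]=12
  first=0(c) contributes 12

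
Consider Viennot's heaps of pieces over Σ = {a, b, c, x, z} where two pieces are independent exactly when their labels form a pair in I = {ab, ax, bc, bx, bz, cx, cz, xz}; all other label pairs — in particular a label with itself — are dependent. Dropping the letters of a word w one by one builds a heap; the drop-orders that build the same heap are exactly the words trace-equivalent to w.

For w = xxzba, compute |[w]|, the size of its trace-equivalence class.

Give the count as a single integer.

30

drop 0:x onto floor
drop 1:x onto {0:x}
drop 2:z onto floor
drop 3:b onto floor
drop 4:a onto {2:z}
ground layer = {0:x, 2:z, 3:b}
drop-orders for the pieces not yet dropped (sum over which currently-grounded one goes next):
  1 to go: {1} 1  {3} 1  {4} 1
  2 to go: {0,1} 1  {1,3} 2  {1,4} 2  {2,4} 1  {3,4} 2
  3 to go: {0,1,3} 3  {0,1,4} 3  {1,2,4} 3  {1,3,4} 6  {2,3,4} 3
  if 0:x drops first: 12 orders
  if 2:z drops first: 12 orders
  if 3:b drops first: 6 orders
heap linearizations: 30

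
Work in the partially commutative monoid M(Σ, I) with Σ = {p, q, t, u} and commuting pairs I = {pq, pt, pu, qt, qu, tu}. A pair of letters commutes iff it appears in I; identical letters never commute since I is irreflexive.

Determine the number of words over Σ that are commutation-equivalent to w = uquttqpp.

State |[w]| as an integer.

drop 0:u onto floor
drop 1:q onto floor
drop 2:u onto {0:u}
drop 3:t onto floor
drop 4:t onto {3:t}
drop 5:q onto {1:q}
drop 6:p onto floor
drop 7:p onto {6:p}
ground layer = {0:u, 1:q, 3:t, 6:p}
drop-orders for the pieces not yet dropped (sum over which currently-grounded one goes next):
  1 to go: {2} 1  {4} 1  {5} 1  {7} 1
  2 to go: {0,2} 1  {1,5} 1  {2,4} 2  {2,5} 2  {2,7} 2  {3,4} 1  {4,5} 2  {4,7} 2  {5,7} 2  {6,7} 1
  3 to go: {0,2,4} 3  {0,2,5} 3  {0,2,7} 3  {1,2,5} 3  {1,4,5} 3  {1,5,7} 3  {2,3,4} 3  {2,4,5} 6  {2,4,7} 6  {2,5,7} 6  {2,6,7} 3  {3,4,5} 3  {3,4,7} 3  {4,5,7} 6  {4,6,7} 3  {5,6,7} 3
  4 to go: {0,1,2,5} 6  {0,2,3,4} 6  {0,2,4,5} 12  {0,2,4,7} 12  {0,2,5,7} 12  {0,2,6,7} 6  {1,2,4,5} 12  {1,2,5,7} 12  {1,3,4,5} 6  {1,4,5,7} 12  {1,5,6,7} 6  {2,3,4,5} 12  {2,3,4,7} 12  {2,4,5,7} 24  {2,4,6,7} 12  {2,5,6,7} 12  {3,4,5,7} 12  {3,4,6,7} 6  {4,5,6,7} 12
  5 to go: {0,1,2,4,5} 30  {0,1,2,5,7} 30  {0,2,3,4,5} 30  {0,2,3,4,7} 30  {0,2,4,5,7} 60  {0,2,4,6,7} 30  {0,2,5,6,7} 30  {1,2,3,4,5} 30  {1,2,4,5,7} 60  {1,2,5,6,7} 30  {1,3,4,5,7} 30  {1,4,5,6,7} 30  {2,3,4,5,7} 60  {2,3,4,6,7} 30  {2,4,5,6,7} 60  {3,4,5,6,7} 30
  6 to go: {0,1,2,3,4,5} 90  {0,1,2,4,5,7} 180  {0,1,2,5,6,7} 90  {0,2,3,4,5,7} 180  {0,2,3,4,6,7} 90  {0,2,4,5,6,7} 180  {1,2,3,4,5,7} 180  {1,2,4,5,6,7} 180  {1,3,4,5,6,7} 90  {2,3,4,5,6,7} 180
  if 0:u drops first: 630 orders
  if 1:q drops first: 630 orders
  if 3:t drops first: 630 orders
  if 6:p drops first: 630 orders
heap linearizations: 2520

2520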